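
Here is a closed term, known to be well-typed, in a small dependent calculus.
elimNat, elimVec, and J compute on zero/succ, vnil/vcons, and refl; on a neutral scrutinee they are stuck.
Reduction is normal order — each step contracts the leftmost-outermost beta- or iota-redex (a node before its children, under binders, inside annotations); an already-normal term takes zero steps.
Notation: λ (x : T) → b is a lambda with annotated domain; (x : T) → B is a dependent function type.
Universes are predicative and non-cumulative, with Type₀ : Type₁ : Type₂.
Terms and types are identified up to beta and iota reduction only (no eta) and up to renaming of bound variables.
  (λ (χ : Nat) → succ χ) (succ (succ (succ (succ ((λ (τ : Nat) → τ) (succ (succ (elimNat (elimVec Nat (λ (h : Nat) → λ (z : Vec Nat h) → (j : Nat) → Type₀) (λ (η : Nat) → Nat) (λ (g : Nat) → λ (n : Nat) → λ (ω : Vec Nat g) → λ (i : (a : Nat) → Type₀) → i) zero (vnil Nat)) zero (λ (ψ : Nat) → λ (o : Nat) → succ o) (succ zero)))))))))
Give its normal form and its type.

resulting normal form:
  succ (succ (succ (succ (succ (succ (succ (succ zero)))))))
type:
  Nat
observation: 6 normal-order steps separate the term from its normal form.


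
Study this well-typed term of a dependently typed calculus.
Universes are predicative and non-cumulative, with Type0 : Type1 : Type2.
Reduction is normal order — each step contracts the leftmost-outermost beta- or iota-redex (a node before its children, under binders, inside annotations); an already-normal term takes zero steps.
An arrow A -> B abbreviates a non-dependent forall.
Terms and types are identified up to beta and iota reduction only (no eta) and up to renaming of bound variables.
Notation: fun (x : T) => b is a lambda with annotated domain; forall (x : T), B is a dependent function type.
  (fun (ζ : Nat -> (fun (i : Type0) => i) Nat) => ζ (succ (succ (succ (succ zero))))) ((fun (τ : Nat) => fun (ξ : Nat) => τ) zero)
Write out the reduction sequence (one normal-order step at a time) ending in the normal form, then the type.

normal-order reduction sequence:
  (fun (ζ : Nat -> (fun (i : Type0) => i) Nat) => ζ (succ (succ (succ (succ zero))))) ((fun (τ : Nat) => fun (ξ : Nat) => τ) zero)
  ~> (fun (ζ : Nat) => fun (i : Nat) => ζ) zero (succ (succ (succ (succ zero))))
  ~> (fun (ζ : Nat) => zero) (succ (succ (succ (succ zero))))
  ~> zero
inferred type:
  Nat


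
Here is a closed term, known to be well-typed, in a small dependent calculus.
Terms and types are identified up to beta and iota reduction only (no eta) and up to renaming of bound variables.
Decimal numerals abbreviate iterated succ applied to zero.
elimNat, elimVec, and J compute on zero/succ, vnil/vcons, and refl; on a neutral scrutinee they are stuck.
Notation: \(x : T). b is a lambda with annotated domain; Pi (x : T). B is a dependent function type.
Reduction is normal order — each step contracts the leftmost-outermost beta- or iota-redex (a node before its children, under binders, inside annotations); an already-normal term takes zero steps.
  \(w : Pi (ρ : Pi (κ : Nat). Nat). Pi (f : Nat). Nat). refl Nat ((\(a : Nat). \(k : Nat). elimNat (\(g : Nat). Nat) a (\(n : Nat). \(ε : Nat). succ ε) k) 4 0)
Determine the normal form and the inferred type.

normal form:
  \(w : Pi (ρ : Pi (κ : Nat). Nat). Pi (f : Nat). Nat). refl Nat 4
type:
  Pi (w : Pi (ρ : Pi (κ : Nat). Nat). Pi (f : Nat). Nat). Eq Nat 4 4


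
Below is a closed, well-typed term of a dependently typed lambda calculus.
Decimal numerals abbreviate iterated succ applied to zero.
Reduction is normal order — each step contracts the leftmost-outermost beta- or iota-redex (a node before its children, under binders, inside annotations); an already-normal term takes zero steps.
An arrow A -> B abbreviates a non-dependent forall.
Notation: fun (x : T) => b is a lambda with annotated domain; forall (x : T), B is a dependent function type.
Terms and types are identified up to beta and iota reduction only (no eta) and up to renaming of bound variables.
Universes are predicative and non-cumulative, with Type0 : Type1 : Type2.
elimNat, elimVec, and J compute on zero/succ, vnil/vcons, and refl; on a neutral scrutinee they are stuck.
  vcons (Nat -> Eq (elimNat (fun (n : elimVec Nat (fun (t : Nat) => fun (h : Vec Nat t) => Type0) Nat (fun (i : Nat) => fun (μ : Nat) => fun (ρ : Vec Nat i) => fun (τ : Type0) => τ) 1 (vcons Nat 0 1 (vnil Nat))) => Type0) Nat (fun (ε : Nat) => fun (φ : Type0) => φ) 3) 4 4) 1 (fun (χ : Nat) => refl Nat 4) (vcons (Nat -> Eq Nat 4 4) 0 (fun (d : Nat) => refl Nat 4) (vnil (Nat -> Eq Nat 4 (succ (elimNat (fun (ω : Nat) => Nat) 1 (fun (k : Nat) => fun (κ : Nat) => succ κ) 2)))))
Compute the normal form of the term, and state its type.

resulting normal form:
  vcons (Nat -> Eq Nat 4 4) 1 (fun (n : Nat) => refl Nat 4) (vcons (Nat -> Eq Nat 4 4) 0 (fun (t : Nat) => refl Nat 4) (vnil (Nat -> Eq Nat 4 4)))
inferred type:
  Vec (Nat -> Eq Nat 4 4) 2
observation: the leftmost-outermost redex is an elimNat iota-redex, and normalization takes 17 steps.


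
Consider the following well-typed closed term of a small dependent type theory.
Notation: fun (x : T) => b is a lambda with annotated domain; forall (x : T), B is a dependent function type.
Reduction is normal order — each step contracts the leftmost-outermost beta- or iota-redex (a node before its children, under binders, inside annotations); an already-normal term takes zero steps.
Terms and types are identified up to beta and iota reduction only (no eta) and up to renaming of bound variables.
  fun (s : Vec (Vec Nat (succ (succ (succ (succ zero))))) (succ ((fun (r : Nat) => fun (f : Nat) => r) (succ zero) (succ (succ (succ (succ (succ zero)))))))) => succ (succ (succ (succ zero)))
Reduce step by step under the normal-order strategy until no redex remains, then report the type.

normal-order reduction sequence:
  fun (s : Vec (Vec Nat (succ (succ (succ (succ zero))))) (succ ((fun (r : Nat) => fun (f : Nat) => r) (succ zero) (succ (succ (succ (succ (succ zero)))))))) => succ (succ (succ (succ zero)))
  ~> fun (s : Vec (Vec Nat (succ (succ (succ (succ zero))))) (succ ((fun (r : Nat) => succ zero) (succ (succ (succ (succ (succ zero)))))))) => succ (succ (succ (succ zero)))
  ~> fun (s : Vec (Vec Nat (succ (succ (succ (succ zero))))) (succ (succ zero))) => succ (succ (succ (succ zero)))
type:
  forall (s : Vec (Vec Nat (succ (succ (succ (succ zero))))) (succ (succ zero))), Nat


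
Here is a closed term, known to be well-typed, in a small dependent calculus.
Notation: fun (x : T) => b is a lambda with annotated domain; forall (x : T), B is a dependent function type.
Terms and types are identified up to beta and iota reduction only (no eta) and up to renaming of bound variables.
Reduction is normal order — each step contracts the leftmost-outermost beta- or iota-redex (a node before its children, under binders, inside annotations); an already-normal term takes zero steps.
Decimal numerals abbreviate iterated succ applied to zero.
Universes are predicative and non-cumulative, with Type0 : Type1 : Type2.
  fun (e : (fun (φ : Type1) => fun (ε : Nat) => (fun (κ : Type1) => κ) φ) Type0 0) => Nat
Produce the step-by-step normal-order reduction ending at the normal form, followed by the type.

normal-order reduction sequence:
  fun (e : (fun (φ : Type1) => fun (ε : Nat) => (fun (κ : Type1) => κ) φ) Type0 0) => Nat
  ~> fun (e : (fun (φ : Nat) => (fun (ε : Type1) => ε) Type0) 0) => Nat
  ~> fun (e : (fun (φ : Type1) => φ) Type0) => Nat
  ~> fun (e : Type0) => Nat
the term's type:
  forall (e : Type0), Type0


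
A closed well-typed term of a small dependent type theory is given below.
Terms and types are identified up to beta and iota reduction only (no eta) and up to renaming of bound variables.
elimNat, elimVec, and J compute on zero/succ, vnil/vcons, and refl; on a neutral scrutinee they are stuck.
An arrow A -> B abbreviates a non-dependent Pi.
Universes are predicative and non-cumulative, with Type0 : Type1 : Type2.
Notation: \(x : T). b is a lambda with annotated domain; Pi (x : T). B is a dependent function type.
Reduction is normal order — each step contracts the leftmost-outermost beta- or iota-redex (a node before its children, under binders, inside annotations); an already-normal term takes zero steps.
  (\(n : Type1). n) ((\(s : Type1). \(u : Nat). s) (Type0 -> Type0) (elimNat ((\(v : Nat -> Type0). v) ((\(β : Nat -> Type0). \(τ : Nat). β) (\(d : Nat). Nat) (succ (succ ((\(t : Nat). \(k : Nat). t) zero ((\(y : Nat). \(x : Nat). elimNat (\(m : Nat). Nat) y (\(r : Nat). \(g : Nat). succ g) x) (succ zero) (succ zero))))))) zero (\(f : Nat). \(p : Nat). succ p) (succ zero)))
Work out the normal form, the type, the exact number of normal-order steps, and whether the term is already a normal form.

normal form:
  Type0 -> Type0
type:
  Type1
normal-order step count: 3
term was already normal: no
first redex: a beta-redex


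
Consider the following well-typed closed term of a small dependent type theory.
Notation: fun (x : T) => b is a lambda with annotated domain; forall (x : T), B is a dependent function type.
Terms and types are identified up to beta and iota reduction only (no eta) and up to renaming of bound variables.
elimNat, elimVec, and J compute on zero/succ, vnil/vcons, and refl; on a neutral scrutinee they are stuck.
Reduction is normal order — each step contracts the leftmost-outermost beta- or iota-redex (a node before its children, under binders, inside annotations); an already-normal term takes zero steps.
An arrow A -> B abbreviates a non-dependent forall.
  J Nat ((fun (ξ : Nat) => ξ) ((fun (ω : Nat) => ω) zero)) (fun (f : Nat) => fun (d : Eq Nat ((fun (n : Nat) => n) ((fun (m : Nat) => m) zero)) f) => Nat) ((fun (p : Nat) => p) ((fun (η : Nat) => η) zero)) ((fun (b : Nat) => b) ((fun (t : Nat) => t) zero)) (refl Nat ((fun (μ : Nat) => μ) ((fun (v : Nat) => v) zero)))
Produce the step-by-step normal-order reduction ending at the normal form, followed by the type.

reduction (normal order):
  J Nat ((fun (ξ : Nat) => ξ) ((fun (ω : Nat) => ω) zero)) (fun (f : Nat) => fun (d : Eq Nat ((fun (n : Nat) => n) ((fun (m : Nat) => m) zero)) f) => Nat) ((fun (p : Nat) => p) ((fun (η : Nat) => η) zero)) ((fun (b : Nat) => b) ((fun (t : Nat) => t) zero)) (refl Nat ((fun (μ : Nat) => μ) ((fun (v : Nat) => v) zero)))
  ~> (fun (ξ : Nat) => ξ) ((fun (ω : Nat) => ω) zero)
  ~> (fun (ξ : Nat) => ξ) zero
  ~> zero
type:
  Nat


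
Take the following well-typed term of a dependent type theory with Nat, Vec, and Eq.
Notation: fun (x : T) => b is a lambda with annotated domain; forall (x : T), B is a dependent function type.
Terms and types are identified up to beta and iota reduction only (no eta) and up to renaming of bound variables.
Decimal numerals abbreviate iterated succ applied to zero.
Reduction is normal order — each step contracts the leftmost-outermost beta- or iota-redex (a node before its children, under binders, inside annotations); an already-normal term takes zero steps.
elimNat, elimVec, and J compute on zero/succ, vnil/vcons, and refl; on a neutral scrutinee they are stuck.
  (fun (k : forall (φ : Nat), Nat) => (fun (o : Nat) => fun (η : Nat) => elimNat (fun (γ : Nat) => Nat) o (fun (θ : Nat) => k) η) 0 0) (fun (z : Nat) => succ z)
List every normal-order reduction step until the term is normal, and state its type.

reduction (normal order):
  (fun (k : forall (φ : Nat), Nat) => (fun (o : Nat) => fun (η : Nat) => elimNat (fun (γ : Nat) => Nat) o (fun (θ : Nat) => k) η) 0 0) (fun (z : Nat) => succ z)
  ~> (fun (k : Nat) => fun (φ : Nat) => elimNat (fun (o : Nat) => Nat) k (fun (η : Nat) => fun (γ : Nat) => succ γ) φ) 0 0
  ~> (fun (k : Nat) => elimNat (fun (φ : Nat) => Nat) 0 (fun (o : Nat) => fun (η : Nat) => succ η) k) 0
  ~> elimNat (fun (k : Nat) => Nat) 0 (fun (φ : Nat) => fun (o : Nat) => succ o) 0
  ~> 0
type:
  Nat


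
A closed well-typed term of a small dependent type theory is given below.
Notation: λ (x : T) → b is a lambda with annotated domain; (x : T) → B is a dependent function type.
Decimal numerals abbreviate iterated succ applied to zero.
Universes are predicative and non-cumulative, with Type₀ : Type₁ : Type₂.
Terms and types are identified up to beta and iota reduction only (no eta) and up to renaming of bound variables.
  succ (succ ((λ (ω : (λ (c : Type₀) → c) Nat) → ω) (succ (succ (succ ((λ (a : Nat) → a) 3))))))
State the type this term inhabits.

type:
  Nat


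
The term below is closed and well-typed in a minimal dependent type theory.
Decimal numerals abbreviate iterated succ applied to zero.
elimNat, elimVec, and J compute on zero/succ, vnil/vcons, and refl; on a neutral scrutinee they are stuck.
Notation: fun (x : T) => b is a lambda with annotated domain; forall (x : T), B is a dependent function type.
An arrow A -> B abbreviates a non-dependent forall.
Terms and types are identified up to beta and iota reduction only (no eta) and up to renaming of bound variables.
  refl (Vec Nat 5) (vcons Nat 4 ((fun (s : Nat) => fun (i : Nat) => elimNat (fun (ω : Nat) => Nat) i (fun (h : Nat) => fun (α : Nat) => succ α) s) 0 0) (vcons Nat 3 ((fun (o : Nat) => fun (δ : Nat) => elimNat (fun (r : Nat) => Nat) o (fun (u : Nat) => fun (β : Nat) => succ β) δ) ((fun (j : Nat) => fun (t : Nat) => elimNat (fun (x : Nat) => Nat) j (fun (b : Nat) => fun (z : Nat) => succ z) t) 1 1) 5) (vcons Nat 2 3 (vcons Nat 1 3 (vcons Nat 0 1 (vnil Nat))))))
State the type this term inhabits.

type:
  Eq (Vec Nat 5) (vcons Nat 4 0 (vcons Nat 3 7 (vcons Nat 2 3 (vcons Nat 1 3 (vcons Nat 0 1 (vnil Nat)))))) (vcons Nat 4 0 (vcons Nat 3 7 (vcons Nat 2 3 (vcons Nat 1 3 (vcons Nat 0 1 (vnil Nat))))))


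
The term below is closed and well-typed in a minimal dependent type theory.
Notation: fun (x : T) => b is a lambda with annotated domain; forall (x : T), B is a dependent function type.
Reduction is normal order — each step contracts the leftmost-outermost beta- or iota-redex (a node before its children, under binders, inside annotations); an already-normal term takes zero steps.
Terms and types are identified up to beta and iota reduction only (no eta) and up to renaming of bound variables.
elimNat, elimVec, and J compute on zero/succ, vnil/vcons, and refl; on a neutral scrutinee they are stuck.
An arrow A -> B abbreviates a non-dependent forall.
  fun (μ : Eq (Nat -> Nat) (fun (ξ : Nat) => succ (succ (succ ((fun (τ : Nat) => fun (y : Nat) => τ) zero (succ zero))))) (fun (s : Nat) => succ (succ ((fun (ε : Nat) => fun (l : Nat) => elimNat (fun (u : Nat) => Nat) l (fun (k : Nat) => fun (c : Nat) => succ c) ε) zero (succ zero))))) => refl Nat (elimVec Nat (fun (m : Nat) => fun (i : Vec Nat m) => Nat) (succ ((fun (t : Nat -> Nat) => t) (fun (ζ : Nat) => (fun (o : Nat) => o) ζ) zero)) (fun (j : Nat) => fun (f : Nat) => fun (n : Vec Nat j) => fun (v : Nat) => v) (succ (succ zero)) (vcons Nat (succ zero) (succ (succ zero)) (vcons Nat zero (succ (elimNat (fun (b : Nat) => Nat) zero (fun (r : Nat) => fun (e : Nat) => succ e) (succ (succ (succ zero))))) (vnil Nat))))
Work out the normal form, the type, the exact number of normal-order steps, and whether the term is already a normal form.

reduced normal form:
  fun (μ : Eq (Nat -> Nat) (fun (ξ : Nat) => succ (succ (succ zero))) (fun (τ : Nat) => succ (succ (succ zero)))) => refl Nat (succ zero)
inferred type:
  Eq (Nat -> Nat) (fun (μ : Nat) => succ (succ (succ zero))) (fun (ξ : Nat) => succ (succ (succ zero))) -> Eq Nat (succ zero) (succ zero)
steps to reach normal form (normal order): 19
started in normal form: no
first contracted redex: a beta-redex


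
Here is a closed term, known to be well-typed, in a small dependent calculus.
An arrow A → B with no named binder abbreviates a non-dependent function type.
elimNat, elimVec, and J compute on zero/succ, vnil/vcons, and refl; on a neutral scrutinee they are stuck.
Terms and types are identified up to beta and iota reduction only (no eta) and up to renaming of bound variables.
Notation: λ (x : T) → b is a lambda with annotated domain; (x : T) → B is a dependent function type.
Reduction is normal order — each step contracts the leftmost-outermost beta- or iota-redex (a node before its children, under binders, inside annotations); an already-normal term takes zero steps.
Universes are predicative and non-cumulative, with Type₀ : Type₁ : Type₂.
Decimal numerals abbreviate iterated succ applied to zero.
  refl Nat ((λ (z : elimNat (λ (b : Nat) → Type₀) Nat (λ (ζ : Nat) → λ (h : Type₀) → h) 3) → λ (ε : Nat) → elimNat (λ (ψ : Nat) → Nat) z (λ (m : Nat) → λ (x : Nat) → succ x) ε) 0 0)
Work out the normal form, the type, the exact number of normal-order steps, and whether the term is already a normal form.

normal form:
  refl Nat 0
the term's type:
  Eq Nat 0 0
normal-order step count: 3
started in normal form: no
first redex: a beta-redex


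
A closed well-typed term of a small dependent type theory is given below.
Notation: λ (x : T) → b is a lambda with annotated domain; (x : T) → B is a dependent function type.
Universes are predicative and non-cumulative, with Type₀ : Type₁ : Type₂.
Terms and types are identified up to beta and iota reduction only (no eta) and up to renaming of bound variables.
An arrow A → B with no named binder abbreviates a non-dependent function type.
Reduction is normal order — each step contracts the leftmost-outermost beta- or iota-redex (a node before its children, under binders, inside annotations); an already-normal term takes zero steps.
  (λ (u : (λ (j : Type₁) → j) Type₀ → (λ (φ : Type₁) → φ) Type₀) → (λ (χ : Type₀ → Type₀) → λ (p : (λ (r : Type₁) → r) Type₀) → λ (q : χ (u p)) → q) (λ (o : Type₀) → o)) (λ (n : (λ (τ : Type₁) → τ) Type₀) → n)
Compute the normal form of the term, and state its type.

normal form:
  λ (u : Type₀) → λ (j : u) → j
the term's type:
  (u : Type₀) → u → u
observation: reduction starts at a beta-redex, and 5 normal-order steps reach the normal form.


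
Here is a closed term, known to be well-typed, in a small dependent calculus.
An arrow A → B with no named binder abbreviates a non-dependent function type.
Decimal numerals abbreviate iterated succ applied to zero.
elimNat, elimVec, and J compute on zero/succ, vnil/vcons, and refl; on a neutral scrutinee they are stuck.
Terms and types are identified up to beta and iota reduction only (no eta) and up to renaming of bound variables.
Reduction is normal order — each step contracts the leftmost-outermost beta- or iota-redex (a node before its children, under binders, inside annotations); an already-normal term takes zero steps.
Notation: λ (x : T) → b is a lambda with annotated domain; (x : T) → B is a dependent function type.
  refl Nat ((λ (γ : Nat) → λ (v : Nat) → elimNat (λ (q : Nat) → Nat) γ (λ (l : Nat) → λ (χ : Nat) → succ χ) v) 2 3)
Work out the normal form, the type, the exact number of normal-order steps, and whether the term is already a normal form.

normal form:
  refl Nat 5
the term's type:
  Eq Nat 5 5
reduction steps (normal order): 12
already normal: no
first contracted redex: a beta-redex


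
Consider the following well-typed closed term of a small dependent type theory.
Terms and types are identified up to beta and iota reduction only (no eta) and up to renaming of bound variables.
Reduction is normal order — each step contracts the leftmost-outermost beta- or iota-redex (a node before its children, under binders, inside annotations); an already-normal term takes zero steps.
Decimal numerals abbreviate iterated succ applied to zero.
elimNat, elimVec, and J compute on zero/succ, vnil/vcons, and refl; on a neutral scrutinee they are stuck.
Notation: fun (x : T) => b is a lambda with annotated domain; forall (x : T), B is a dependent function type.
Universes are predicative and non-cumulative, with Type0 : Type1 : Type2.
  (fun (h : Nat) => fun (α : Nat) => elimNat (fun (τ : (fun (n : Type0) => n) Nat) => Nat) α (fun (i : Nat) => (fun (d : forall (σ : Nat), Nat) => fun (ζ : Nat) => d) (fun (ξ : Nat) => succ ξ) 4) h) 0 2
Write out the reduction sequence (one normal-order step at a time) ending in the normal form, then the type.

reduction (normal order):
  (fun (h : Nat) => fun (α : Nat) => elimNat (fun (τ : (fun (n : Type0) => n) Nat) => Nat) α (fun (i : Nat) => (fun (d : forall (σ : Nat), Nat) => fun (ζ : Nat) => d) (fun (ξ : Nat) => succ ξ) 4) h) 0 2
  ~> (fun (h : Nat) => elimNat (fun (α : (fun (τ : Type0) => τ) Nat) => Nat) h (fun (n : Nat) => (fun (i : forall (d : Nat), Nat) => fun (σ : Nat) => i) (fun (ζ : Nat) => succ ζ) 4) 0) 2
  ~> elimNat (fun (h : (fun (α : Type0) => α) Nat) => Nat) 2 (fun (τ : Nat) => (fun (n : forall (i : Nat), Nat) => fun (d : Nat) => n) (fun (σ : Nat) => succ σ) 4) 0
  ~> 2
the term's type:
  Nat


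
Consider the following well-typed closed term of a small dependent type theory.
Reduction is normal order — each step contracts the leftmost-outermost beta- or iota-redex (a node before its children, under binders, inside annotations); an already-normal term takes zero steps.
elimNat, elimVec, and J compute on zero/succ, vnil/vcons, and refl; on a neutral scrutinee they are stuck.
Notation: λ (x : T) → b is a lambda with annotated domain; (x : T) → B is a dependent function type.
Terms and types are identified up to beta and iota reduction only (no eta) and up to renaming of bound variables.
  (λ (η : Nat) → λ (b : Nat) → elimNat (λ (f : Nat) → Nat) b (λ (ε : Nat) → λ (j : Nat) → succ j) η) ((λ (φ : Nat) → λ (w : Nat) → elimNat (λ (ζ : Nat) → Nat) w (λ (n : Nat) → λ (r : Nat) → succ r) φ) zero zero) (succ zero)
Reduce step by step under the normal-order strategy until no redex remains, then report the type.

normal-order reduction:
  (λ (η : Nat) → λ (b : Nat) → elimNat (λ (f : Nat) → Nat) b (λ (ε : Nat) → λ (j : Nat) → succ j) η) ((λ (φ : Nat) → λ (w : Nat) → elimNat (λ (ζ : Nat) → Nat) w (λ (n : Nat) → λ (r : Nat) → succ r) φ) zero zero) (succ zero)
  ~> (λ (η : Nat) → elimNat (λ (b : Nat) → Nat) η (λ (f : Nat) → λ (ε : Nat) → succ ε) ((λ (j : Nat) → λ (φ : Nat) → elimNat (λ (w : Nat) → Nat) φ (λ (ζ : Nat) → λ (n : Nat) → succ n) j) zero zero)) (succ zero)
  ~> elimNat (λ (η : Nat) → Nat) (succ zero) (λ (b : Nat) → λ (f : Nat) → succ f) ((λ (ε : Nat) → λ (j : Nat) → elimNat (λ (φ : Nat) → Nat) j (λ (w : Nat) → λ (ζ : Nat) → succ ζ) ε) zero zero)
  ~> elimNat (λ (η : Nat) → Nat) (succ zero) (λ (b : Nat) → λ (f : Nat) → succ f) ((λ (ε : Nat) → elimNat (λ (j : Nat) → Nat) ε (λ (φ : Nat) → λ (w : Nat) → succ w) zero) zero)
  ~> elimNat (λ (η : Nat) → Nat) (succ zero) (λ (b : Nat) → λ (f : Nat) → succ f) (elimNat (λ (ε : Nat) → Nat) zero (λ (j : Nat) → λ (φ : Nat) → succ φ) zero)
  ~> elimNat (λ (η : Nat) → Nat) (succ zero) (λ (b : Nat) → λ (f : Nat) → succ f) zero
  ~> succ zero
inferred type:
  Nat


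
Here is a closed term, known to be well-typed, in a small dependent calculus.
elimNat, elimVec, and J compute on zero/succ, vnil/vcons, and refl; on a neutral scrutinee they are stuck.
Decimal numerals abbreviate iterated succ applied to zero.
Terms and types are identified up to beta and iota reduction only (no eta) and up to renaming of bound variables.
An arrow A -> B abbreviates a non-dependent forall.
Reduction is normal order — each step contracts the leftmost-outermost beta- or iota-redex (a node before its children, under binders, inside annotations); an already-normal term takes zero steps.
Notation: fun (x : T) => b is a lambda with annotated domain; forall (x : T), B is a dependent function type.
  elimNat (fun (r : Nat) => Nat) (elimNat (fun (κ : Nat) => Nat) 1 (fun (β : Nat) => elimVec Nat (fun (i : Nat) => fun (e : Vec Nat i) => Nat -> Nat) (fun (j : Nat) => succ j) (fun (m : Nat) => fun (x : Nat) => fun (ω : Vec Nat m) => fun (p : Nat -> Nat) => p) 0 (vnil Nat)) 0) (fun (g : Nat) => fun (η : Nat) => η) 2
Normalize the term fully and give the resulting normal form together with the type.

normal form:
  1
type:
  Nat


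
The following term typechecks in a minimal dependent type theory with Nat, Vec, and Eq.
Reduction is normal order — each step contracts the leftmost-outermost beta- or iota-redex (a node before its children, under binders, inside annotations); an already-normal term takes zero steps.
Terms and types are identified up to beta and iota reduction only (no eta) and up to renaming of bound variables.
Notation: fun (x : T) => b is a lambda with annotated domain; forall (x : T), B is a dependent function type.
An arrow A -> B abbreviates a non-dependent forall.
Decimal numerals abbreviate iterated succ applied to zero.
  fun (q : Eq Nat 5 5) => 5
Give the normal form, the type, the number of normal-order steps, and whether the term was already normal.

resulting normal form:
  fun (q : Eq Nat 5 5) => 5
the term's type:
  Eq Nat 5 5 -> Nat
reduction steps (normal order): 0
term was already normal: yes


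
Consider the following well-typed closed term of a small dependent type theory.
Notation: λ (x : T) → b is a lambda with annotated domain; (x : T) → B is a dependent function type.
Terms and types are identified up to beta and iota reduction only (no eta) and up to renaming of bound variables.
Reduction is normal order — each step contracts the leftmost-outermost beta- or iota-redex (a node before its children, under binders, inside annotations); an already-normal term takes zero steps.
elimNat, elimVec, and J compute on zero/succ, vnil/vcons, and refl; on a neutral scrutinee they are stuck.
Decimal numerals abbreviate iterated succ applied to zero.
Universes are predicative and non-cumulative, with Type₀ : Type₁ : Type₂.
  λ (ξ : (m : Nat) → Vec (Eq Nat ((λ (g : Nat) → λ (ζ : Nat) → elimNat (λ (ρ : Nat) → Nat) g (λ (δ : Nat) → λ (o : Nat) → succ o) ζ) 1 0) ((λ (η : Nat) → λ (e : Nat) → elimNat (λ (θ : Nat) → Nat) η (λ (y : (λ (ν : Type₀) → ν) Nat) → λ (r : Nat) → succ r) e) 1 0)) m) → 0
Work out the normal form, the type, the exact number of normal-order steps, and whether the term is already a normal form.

reduced normal form:
  λ (ξ : (m : Nat) → Vec (Eq Nat 1 1) m) → 0
the term's type:
  (ξ : (m : Nat) → Vec (Eq Nat 1 1) m) → Nat
steps to reach normal form (normal order): 6
already normal: no
first contracted redex: a beta-redex


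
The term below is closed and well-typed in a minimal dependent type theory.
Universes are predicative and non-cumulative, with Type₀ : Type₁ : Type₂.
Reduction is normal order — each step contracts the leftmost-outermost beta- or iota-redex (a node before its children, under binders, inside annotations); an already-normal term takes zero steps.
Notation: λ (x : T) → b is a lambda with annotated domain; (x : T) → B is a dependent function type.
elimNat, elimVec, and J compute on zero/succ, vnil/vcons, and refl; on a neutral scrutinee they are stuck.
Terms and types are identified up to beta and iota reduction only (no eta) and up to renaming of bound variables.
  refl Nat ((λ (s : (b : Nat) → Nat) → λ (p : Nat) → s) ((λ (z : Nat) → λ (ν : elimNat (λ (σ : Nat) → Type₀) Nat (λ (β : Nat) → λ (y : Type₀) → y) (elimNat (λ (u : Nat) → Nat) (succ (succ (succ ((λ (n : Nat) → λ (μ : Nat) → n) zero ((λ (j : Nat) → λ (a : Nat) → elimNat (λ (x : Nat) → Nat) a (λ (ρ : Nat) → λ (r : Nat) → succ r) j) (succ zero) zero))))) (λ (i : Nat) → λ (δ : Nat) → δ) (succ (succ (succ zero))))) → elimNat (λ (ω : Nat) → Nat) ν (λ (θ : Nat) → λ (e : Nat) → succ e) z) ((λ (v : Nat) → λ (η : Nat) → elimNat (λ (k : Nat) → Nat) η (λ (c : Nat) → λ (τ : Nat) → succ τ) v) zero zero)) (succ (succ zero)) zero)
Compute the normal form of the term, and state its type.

reduced normal form:
  refl Nat zero
type:
  Eq Nat zero zero
observation: 8 normal-order steps normalize the term, beginning with a beta-redex.


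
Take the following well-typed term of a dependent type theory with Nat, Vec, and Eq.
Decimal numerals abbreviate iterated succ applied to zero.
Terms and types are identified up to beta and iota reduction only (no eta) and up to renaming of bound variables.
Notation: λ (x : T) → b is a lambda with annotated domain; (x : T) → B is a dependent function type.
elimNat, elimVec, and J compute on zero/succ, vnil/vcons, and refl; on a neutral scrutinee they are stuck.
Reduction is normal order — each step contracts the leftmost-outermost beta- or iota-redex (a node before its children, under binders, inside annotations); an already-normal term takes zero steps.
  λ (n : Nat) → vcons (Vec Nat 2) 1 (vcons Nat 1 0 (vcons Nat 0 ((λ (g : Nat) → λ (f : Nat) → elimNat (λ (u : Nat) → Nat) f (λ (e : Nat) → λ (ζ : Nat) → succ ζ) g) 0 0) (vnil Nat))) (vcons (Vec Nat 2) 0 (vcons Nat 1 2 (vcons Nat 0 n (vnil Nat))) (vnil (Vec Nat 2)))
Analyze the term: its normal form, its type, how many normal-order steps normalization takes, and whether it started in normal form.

resulting normal form:
  λ (n : Nat) → vcons (Vec Nat 2) 1 (vcons Nat 1 0 (vcons Nat 0 0 (vnil Nat))) (vcons (Vec Nat 2) 0 (vcons Nat 1 2 (vcons Nat 0 n (vnil Nat))) (vnil (Vec Nat 2)))
the term's type:
  (n : Nat) → Vec (Vec Nat 2) 2
reduction steps (normal order): 3
started in normal form: no
first redex: a beta-redex


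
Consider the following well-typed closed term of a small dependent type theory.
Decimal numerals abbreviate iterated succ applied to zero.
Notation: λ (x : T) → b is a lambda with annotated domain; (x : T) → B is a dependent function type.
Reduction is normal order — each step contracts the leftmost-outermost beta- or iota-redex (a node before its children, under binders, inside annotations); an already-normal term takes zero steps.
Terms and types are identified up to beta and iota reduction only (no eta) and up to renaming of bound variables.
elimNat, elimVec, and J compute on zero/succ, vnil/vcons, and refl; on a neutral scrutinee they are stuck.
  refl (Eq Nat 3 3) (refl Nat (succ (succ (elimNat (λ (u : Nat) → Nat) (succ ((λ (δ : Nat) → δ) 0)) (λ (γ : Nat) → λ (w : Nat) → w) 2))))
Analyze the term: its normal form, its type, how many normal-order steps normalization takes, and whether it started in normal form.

resulting normal form:
  refl (Eq Nat 3 3) (refl Nat 3)
inferred type:
  Eq (Eq Nat 3 3) (refl Nat 3) (refl Nat 3)
reduction steps (normal order): 8
started in normal form: no
first contracted redex: an elimNat iota-redex


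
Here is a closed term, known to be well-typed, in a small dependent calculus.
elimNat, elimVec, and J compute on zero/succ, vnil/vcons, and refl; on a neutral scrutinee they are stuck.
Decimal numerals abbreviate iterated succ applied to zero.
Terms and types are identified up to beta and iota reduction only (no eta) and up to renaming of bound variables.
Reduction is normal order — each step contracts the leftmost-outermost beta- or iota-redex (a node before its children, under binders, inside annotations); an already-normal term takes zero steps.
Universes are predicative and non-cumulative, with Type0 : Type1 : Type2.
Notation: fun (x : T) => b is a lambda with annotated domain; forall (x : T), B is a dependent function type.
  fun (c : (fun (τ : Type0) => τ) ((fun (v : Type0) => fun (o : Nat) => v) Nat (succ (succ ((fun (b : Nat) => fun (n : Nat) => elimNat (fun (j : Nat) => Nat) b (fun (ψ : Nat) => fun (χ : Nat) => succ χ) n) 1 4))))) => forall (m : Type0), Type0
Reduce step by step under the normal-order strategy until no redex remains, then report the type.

normal-order reduction sequence:
  fun (c : (fun (τ : Type0) => τ) ((fun (v : Type0) => fun (o : Nat) => v) Nat (succ (succ ((fun (b : Nat) => fun (n : Nat) => elimNat (fun (j : Nat) => Nat) b (fun (ψ : Nat) => fun (χ : Nat) => succ χ) n) 1 4))))) => forall (m : Type0), Type0
  ~> fun (c : (fun (τ : Type0) => fun (v : Nat) => τ) Nat (succ (succ ((fun (o : Nat) => fun (b : Nat) => elimNat (fun (n : Nat) => Nat) o (fun (j : Nat) => fun (ψ : Nat) => succ ψ) b) 1 4)))) => forall (χ : Type0), Type0
  ~> fun (c : (fun (τ : Nat) => Nat) (succ (succ ((fun (v : Nat) => fun (o : Nat) => elimNat (fun (b : Nat) => Nat) v (fun (n : Nat) => fun (j : Nat) => succ j) o) 1 4)))) => forall (ψ : Type0), Type0
  ~> fun (c : Nat) => forall (τ : Type0), Type0
the term's type:
  forall (c : Nat), Type1


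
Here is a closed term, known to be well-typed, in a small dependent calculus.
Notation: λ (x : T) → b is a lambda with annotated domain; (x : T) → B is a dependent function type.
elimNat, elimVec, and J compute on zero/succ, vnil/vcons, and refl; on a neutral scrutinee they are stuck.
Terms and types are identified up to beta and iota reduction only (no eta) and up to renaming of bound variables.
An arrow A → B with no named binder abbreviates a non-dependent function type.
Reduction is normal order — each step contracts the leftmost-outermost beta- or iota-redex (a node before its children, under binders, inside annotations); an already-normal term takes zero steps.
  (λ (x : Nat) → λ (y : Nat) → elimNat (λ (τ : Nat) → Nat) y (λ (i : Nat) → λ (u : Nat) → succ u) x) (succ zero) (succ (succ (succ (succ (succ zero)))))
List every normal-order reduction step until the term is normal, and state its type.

normal-order reduction sequence:
  (λ (x : Nat) → λ (y : Nat) → elimNat (λ (τ : Nat) → Nat) y (λ (i : Nat) → λ (u : Nat) → succ u) x) (succ zero) (succ (succ (succ (succ (succ zero)))))
  ~> (λ (x : Nat) → elimNat (λ (y : Nat) → Nat) x (λ (τ : Nat) → λ (i : Nat) → succ i) (succ zero)) (succ (succ (succ (succ (succ zero)))))
  ~> elimNat (λ (x : Nat) → Nat) (succ (succ (succ (succ (succ zero))))) (λ (y : Nat) → λ (τ : Nat) → succ τ) (succ zero)
  ~> (λ (x : Nat) → λ (y : Nat) → succ y) zero (elimNat (λ (τ : Nat) → Nat) (succ (succ (succ (succ (succ zero))))) (λ (i : Nat) → λ (u : Nat) → succ u) zero)
  ~> (λ (x : Nat) → succ x) (elimNat (λ (y : Nat) → Nat) (succ (succ (succ (succ (succ zero))))) (λ (τ : Nat) → λ (i : Nat) → succ i) zero)
  ~> succ (elimNat (λ (x : Nat) → Nat) (succ (succ (succ (succ (succ zero))))) (λ (y : Nat) → λ (τ : Nat) → succ τ) zero)
  ~> succ (succ (succ (succ (succ (succ zero)))))
inferred type:
  Nat


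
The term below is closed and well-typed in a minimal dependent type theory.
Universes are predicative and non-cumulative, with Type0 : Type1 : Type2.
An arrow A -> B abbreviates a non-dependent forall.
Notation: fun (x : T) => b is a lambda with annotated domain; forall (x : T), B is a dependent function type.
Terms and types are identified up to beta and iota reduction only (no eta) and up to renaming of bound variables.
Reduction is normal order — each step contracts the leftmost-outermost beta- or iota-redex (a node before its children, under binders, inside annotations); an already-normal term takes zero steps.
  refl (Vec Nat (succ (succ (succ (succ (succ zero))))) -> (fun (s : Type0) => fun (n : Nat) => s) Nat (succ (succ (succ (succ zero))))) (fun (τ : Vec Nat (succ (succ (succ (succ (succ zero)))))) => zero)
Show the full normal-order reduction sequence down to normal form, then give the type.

normal-order reduction sequence:
  refl (Vec Nat (succ (succ (succ (succ (succ zero))))) -> (fun (s : Type0) => fun (n : Nat) => s) Nat (succ (succ (succ (succ zero))))) (fun (τ : Vec Nat (succ (succ (succ (succ (succ zero)))))) => zero)
  ~> refl (Vec Nat (succ (succ (succ (succ (succ zero))))) -> (fun (s : Nat) => Nat) (succ (succ (succ (succ zero))))) (fun (n : Vec Nat (succ (succ (succ (succ (succ zero)))))) => zero)
  ~> refl (Vec Nat (succ (succ (succ (succ (succ zero))))) -> Nat) (fun (s : Vec Nat (succ (succ (succ (succ (succ zero)))))) => zero)
the term's type:
  Eq (Vec Nat (succ (succ (succ (succ (succ zero))))) -> Nat) (fun (s : Vec Nat (succ (succ (succ (succ (succ zero)))))) => zero) (fun (n : Vec Nat (succ (succ (succ (succ (succ zero)))))) => zero)


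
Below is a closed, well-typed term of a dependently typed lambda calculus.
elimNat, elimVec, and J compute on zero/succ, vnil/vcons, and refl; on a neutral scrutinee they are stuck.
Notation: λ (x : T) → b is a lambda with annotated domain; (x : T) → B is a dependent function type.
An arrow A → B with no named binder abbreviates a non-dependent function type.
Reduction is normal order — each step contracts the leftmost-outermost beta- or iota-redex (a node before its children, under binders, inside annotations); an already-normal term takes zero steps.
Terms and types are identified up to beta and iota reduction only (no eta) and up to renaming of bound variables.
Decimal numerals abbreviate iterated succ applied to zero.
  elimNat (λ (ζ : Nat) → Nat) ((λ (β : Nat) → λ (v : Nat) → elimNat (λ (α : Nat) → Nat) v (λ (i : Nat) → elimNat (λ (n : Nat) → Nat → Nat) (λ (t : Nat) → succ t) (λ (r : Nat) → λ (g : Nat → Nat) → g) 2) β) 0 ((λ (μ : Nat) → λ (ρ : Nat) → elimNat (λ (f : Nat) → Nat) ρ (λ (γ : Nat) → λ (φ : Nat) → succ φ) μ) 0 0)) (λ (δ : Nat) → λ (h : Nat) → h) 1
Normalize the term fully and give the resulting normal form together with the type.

reduced normal form:
  0
type:
  Nat
observation: normalization takes exactly 10 steps under the normal-order strategy.


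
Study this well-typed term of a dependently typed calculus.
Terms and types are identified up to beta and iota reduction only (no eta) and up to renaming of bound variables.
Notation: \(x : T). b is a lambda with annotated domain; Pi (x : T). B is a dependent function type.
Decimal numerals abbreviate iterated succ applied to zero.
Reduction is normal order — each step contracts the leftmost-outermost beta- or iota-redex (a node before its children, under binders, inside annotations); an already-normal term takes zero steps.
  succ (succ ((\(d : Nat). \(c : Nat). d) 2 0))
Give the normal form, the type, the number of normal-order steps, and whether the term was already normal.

resulting normal form:
  4
type:
  Nat
reduction steps (normal order): 2
already normal: no
first redex: a beta-redex


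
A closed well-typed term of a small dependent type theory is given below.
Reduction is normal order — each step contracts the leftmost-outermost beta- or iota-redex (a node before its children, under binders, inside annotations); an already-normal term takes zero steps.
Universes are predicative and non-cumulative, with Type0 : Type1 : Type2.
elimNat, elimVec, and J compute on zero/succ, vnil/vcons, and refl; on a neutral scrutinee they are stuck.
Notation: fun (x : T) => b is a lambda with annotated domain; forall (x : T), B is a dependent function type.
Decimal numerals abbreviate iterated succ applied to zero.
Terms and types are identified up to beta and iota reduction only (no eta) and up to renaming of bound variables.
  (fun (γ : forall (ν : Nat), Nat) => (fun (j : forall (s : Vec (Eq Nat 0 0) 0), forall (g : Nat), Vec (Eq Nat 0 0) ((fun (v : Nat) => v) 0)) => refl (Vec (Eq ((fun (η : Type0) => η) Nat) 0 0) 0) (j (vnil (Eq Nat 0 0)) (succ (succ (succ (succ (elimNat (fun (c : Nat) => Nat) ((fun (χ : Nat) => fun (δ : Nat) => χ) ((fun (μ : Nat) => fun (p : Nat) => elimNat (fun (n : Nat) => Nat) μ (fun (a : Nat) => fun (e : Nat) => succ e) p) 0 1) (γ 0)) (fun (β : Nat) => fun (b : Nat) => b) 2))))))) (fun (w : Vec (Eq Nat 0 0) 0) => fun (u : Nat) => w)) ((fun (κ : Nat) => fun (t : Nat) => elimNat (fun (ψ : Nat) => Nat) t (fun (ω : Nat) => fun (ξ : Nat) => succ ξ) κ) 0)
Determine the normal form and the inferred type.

resulting normal form:
  refl (Vec (Eq Nat 0 0) 0) (vnil (Eq Nat 0 0))
type:
  Eq (Vec (Eq Nat 0 0) 0) (vnil (Eq Nat 0 0)) (vnil (Eq Nat 0 0))
observation: 5 normal-order steps separate the term from its normal form.
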